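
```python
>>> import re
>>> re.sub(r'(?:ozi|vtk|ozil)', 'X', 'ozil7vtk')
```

'Xl7X'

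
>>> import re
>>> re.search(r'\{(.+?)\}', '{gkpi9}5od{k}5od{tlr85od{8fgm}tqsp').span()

Unlike `match`, `search` isn't anchored — it looks for the pattern anywhere in the string.
The match spans [0:7] → '{gkpi9}'.
Captured: group 1 = 'gkpi9'.

(0, 7)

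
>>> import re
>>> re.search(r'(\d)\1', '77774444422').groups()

A backreference is literal: `\1` must see the identical characters the first group matched.
`search` walks the string left to right and returns the first match it finds.
The match spans [0:2] → '77'.
Captured: group 1 = '7'.

('7',)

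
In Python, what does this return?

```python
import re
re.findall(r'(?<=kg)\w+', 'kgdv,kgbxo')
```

['dv', 'bxo']

The `(?=…)`/`(?<=…)` assertion just peeks at neighbouring text; it doesn't advance the match position.
With no groups in the pattern, `findall` gives back each whole match — 2 here.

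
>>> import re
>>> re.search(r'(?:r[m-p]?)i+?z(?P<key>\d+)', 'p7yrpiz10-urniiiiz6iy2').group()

The match spans [3:9] → 'rpiz10'.

'rpiz10'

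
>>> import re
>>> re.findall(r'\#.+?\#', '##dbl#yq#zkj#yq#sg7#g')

No capturing groups, so `findall` returns the 3 full match strings.

['##dbl#', '#zkj#', '#sg7#']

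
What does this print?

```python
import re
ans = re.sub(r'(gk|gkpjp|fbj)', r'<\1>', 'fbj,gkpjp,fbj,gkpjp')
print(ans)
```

The regex engine tests alternatives in the order written; an earlier branch that matches wins even if a later one would match more.
The replacement refers to a captured group, so each match is rewritten using its own captured text.

<fbj>,<gk>pjp,<fbj>,<gk>pjp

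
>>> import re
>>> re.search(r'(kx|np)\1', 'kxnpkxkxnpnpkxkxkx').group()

The backreference `\1` re-matches whatever the first group consumed, character for character.
The match spans [4:8] → 'kxkx'.

'kxkx'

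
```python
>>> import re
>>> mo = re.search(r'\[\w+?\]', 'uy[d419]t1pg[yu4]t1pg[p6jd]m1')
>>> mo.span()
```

Unlike `match`, `search` isn't anchored — it looks for the pattern anywhere in the string.
The match spans [2:8] → '[d419]'.

(2, 8)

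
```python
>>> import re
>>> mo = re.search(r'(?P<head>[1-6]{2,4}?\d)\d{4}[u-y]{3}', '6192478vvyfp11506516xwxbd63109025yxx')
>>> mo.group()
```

'6192478vvy'

Pattern: 2 to 4 of a character in [1-6] (lazy), then a digit (captured as 'head'); then exactly 4 of a digit, then exactly 3 of a character in [u-y].
`search` walks the string left to right and returns the first match it finds.
The match spans [0:10] → '6192478vvy'.
Captured: group 1 = '619'.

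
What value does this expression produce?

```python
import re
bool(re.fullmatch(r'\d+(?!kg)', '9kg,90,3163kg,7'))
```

`re.fullmatch` is like wrapping the pattern in `^…$` (in single-line mode).
Here the string isn't matched end-to-end, so the call returns None, and `bool(None)` is False.

False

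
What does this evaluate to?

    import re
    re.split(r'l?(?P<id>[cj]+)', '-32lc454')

The pattern matches optionally a literal 'l'; then one or more of one of [cj] (captured as 'id').
Matches to split on: at [3:5] → 'lc'.
Because the pattern has a capturing group, `split` also inserts each captured text between the pieces.

['-32', 'c', '454']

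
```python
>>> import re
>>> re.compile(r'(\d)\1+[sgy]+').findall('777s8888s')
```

['7', '8']

`\1` has to match the exact text group 1 already captured.
Because there's exactly one group, `findall` drops the full match and keeps group 1 from each hit.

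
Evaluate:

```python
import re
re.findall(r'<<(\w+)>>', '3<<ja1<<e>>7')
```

['e']

Matches: at [6:11] match '<<e>>', group 1 = 'e'.
`findall` collects group 1 from the one match (1 total).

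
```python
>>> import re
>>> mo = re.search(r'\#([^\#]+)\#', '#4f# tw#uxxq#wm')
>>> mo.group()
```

The match spans [0:4] → '#4f#'.

'#4f#'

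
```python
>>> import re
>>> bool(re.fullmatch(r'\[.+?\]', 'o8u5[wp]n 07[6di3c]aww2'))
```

False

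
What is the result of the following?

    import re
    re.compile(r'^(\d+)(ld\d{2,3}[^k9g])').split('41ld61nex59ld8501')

['', '41', 'ld61n', 'ex59ld8501']

This matches anchored at the start of the string; then one or more of a digit (captured); then the literal 'ld', then 2 to 3 of a digit, then any character except [k9g] (captured).
With a capturing group present, the delimiter's captured portion is kept in the result list.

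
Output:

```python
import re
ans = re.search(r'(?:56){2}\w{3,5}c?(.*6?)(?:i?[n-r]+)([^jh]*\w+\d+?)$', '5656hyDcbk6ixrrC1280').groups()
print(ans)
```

('k6ixr', 'C1280')

The match spans [0:20] → '5656hyDcbk6ixrrC1280'.
Captured: group 1 = 'k6ixr', group 2 = 'C1280'.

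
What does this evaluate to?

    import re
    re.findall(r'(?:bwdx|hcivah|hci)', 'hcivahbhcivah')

['hcivah', 'hcivah']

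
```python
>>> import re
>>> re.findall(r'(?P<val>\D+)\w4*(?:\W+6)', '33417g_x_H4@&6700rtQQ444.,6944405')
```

The pattern matches one or more of a non-digit (captured as 'val'); then a word character, then zero or more of the literal '4'; then one or more of a non-word character, then a literal '6' (non-capturing group).
With a single group, `findall` returns only what that group captured — 2 items.

['g_x_H', 'rtQQ']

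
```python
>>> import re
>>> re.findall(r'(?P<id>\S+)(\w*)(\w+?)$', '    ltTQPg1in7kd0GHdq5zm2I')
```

[('ltTQPg1in7kd0GHdq5zm2', '', 'I')]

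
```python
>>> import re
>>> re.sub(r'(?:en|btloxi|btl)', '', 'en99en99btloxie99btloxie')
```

'9999e99e'

Alternation tries branches left to right and keeps the first one that lets the overall match succeed at that position.
Every occurrence is swapped for ''.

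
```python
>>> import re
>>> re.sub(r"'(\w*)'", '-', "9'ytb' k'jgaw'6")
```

Matches: at [1:6] → "'ytb'"; at [8:14] → "'jgaw'".
Each match is replaced by '-'.

'9- k-6'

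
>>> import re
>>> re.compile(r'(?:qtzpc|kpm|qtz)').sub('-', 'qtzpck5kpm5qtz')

Branches in `(...|...)` are attempted left-to-right; the first branch that allows the whole pattern to succeed is taken.
Matches: at [0:5] → 'qtzpc'; at [7:10] → 'kpm'; at [11:14] → 'qtz'.
`sub` substitutes '-' at each match site.

'-k5-5-'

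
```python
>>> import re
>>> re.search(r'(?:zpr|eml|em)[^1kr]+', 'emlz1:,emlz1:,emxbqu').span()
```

(0, 4)

The match spans [0:4] → 'emlz'.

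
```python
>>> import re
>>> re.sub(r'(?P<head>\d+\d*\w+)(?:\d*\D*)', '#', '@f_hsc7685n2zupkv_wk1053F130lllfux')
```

Every occurrence is swapped for '#'.

'@f_hsc#'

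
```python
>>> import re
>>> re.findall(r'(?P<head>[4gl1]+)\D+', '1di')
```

['1']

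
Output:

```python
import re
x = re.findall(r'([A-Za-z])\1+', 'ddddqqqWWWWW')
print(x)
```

['d', 'q', 'W']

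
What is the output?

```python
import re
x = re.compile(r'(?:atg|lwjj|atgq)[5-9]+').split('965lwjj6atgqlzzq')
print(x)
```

['965', 'atgqlzzq']

Matches to split on: at [3:8] → 'lwjj6'.
Splitting on the pattern gives 2 pieces.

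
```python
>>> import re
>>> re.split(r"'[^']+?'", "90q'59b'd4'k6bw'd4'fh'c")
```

Matches to split on: at [3:8] → "'59b'"; at [10:16] → "'k6bw'"; at [18:22] → "'fh'".
The string is cut at each match, leaving 4 pieces.

['90q', 'd4', 'd4', 'c']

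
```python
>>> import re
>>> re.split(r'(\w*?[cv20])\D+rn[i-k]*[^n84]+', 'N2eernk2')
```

['', 'N2', '']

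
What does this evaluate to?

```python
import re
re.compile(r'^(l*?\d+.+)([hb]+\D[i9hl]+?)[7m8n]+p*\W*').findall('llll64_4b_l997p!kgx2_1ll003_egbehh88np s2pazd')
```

With 2 capturing groups, `findall` returns a 2-tuple per match.

[('llll64_4b_l997p!kgx2_1ll003_eg', 'behh')]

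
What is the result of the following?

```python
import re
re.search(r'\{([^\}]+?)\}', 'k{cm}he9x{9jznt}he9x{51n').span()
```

(1, 5)

`re.search` scans for the first position where the pattern succeeds.
The match spans [1:5] → '{cm}'.
Captured: group 1 = 'cm'.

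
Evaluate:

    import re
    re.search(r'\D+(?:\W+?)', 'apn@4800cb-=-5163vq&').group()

'apn@'

Pattern: one or more of a non-digit; then one or more of a non-word character (lazy) (non-capturing group).
`search` walks the string left to right and returns the first match it finds.
The match spans [0:4] → 'apn@'.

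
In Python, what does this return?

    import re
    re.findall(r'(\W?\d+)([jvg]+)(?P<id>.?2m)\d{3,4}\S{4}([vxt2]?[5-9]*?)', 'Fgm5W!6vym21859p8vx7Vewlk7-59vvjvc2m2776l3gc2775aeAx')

A non-greedy quantifier consumes as few characters as it can — just enough that the remainder of the pattern still matches from where it stops; whatever follows it matches normally.
4 groups means the one result is a tuple of 4 captured strings — 1 here.

[('-59', 'vvjv', 'c2m', '2')]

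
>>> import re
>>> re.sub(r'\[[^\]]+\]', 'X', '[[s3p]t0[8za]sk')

'Xt0Xsk'

Matches: at [0:6] → '[[s3p]'; at [8:13] → '[8za]'.
Each match is replaced by 'X'.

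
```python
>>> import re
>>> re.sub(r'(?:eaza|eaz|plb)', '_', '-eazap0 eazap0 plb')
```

'-_p0 _p0 _'

`|` is ordered: at each position the engine commits to the first alternative that works.
Matches: at [1:5] → 'eaza'; at [8:12] → 'eaza'; at [15:18] → 'plb'.
`sub` substitutes '_' at each match site.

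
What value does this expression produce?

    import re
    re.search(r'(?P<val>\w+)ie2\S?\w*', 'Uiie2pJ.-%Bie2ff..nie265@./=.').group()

'Uiie2pJ'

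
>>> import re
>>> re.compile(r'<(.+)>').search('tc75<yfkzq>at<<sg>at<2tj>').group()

'<yfkzq>at<<sg>at<2tj>'

The match spans [4:25] → '<yfkzq>at<<sg>at<2tj>'.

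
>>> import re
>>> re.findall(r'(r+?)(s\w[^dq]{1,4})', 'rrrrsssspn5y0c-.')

[('rrrr', 'sssspn')]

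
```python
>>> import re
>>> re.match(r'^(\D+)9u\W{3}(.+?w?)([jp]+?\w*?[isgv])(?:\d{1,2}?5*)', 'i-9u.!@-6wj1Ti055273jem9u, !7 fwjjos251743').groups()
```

('i-', '-6w', 'j1Ti')

The match spans [0:17] → 'i-9u.!@-6wj1Ti055'.
Captured: group 1 = 'i-', group 2 = '-6w', group 3 = 'j1Ti'.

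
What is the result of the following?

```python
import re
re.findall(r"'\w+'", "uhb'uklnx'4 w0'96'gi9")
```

["'uklnx'", "'96'"]

`findall` yields the raw match text (2 of them) because the pattern has no groups.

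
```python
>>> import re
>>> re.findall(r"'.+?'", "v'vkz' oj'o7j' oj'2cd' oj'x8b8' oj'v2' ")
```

Lazy quantifiers expand one character at a time until the remainder of the pattern can match.
Walking the string: at [1:6] → "'vkz'"; at [9:14] → "'o7j'"; at [17:22] → "'2cd'"; at [25:31] → "'x8b8'"; at [34:38] → "'v2'".
No capturing groups, so `findall` returns the 5 full match strings.

["'vkz'", "'o7j'", "'2cd'", "'x8b8'", "'v2'"]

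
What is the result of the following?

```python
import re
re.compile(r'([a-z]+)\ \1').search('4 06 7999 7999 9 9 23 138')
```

None

`\1` has to match the exact text group 1 already captured.
Here no position works, so the call returns None.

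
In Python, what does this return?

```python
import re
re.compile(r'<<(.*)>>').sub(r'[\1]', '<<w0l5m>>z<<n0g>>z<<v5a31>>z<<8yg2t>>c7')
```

'[w0l5m>>z<<n0g>>z<<v5a31>>z<<8yg2t]c7'

The replacement refers to a captured group, so each match is rewritten using its own captured text.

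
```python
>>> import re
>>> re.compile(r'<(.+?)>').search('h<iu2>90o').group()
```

'<iu2>'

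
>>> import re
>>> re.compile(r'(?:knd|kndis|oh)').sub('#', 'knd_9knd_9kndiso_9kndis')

'#_9#_9#iso_9#is'

`|` is ordered: at each position the engine commits to the first alternative that works.
Matches: at [0:3] → 'knd'; at [5:8] → 'knd'; at [10:13] → 'knd'; at [18:21] → 'knd'.
Each match is replaced by '#'.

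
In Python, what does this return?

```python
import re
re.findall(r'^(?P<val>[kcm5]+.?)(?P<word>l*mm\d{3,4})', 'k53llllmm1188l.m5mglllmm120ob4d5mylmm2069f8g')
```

[('k53', 'llllmm1188')]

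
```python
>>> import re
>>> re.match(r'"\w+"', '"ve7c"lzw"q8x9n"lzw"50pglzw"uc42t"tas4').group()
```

'"ve7c"'

`re.match` won't scan ahead — the pattern has to work from the very first character.
The match spans [0:6] → '"ve7c"'.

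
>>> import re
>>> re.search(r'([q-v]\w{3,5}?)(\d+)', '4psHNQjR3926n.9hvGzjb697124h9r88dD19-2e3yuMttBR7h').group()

The pattern matches a character in [q-v], then 3 to 5 of a word character (lazy) (captured); then one or more of a digit (captured).
Unlike `match`, `search` isn't anchored — it looks for the pattern anywhere in the string.
The match spans [2:12] → 'sHNQjR3926'.
Captured: group 1 = 'sHNQjR', group 2 = '3926'.

'sHNQjR3926'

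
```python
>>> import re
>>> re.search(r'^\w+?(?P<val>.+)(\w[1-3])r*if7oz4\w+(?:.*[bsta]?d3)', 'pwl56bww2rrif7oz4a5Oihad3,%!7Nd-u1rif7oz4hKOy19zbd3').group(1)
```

This matches anchored at the start of the string; then one or more of a word character (lazy); then one or more of any character (captured as 'val'); then a word character, then a character in [1-3] (captured); then zero or more of the literal 'r', then the literal 'if7'; then the literal 'oz4', then one or more of a word character; then zero or more of any character, then optionally one of [bsta], then the literal 'd3' (non-capturing group).
With the lazy modifier that quantifier settles for the fewest repetitions that let the rest of the pattern succeed (the atoms after it are unaffected and can still be greedy).
`search` walks the string left to right and returns the first match it finds.
The match spans [0:51] → 'pwl56bww2rrif7oz4a5Oihad3,%!7Nd-u1rif7oz4hKOy19zbd3'.
Captured: group 1 = 'wl56bww2rrif7oz4a5Oihad3,%!7Nd-', group 2 = 'u1'.

'wl56bww2rrif7oz4a5Oihad3,%!7Nd-'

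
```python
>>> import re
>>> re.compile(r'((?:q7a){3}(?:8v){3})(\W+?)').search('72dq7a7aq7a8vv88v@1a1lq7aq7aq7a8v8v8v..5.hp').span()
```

The `?` after the quantifier makes it lazy — it takes as little as possible before letting the rest of the pattern try.
The match spans [22:38] → 'q7aq7aq7a8v8v8v.'.

(22, 38)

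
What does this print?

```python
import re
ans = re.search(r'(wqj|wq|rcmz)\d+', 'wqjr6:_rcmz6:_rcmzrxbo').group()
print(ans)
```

rcmz6

The match spans [7:12] → 'rcmz6'.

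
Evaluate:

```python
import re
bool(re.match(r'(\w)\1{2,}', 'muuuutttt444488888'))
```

False

With `match`, the pattern is implicitly anchored at the beginning.
Here position 0 doesn't satisfy it, so the call returns None, and `bool(None)` is False.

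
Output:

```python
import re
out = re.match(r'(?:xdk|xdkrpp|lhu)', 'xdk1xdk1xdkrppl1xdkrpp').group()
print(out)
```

xdk

`re.match` only tries the pattern at the start of the string.
The match spans [0:3] → 'xdk'.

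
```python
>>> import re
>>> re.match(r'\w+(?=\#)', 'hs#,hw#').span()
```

The positive lookaround only admits positions where the adjacent text matches; those characters stay outside the span.
`re.match` only tries the pattern at the start of the string.
The match spans [0:2] → 'hs'.

(0, 2)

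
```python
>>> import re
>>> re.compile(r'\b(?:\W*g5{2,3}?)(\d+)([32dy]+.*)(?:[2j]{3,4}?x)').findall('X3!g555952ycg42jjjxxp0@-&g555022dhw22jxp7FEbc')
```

[('5952', 'ycg42jjjxxp0@-&g555022dhw')]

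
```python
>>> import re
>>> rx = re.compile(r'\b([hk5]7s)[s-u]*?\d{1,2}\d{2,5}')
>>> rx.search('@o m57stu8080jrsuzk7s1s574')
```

Pattern: a word boundary (`\b`, zero-width); then one of [hk5], then the literal '7s' (captured); then zero or more of a character in [s-u] (lazy), then 1 to 2 of a digit, then 2 to 5 of a digit.
Unlike `match`, `search` isn't anchored — it looks for the pattern anywhere in the string.
Here the pattern never matches, so the call returns None.

None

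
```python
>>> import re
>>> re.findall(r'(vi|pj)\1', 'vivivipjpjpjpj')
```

['vi', 'pj', 'pj']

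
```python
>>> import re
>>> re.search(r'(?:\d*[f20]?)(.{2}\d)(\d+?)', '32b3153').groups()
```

('b31', '5')

The match spans [0:6] → '32b315'.
Captured: group 1 = 'b31', group 2 = '5'.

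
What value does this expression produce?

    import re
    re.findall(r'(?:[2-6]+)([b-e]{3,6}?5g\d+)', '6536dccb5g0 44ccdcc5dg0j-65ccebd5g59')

['dccb5g0', 'ccebd5g59']

This matches one or more of a character in [2-6] (non-capturing group); then 3 to 6 of a character in [b-e] (lazy), then the literal '5g', then one or more of a digit (captured).
Scanning left to right: at [0:11] match '6536dccb5g0', group 1 = 'dccb5g0'; at [25:36] match '65ccebd5g59', group 1 = 'ccebd5g59'.
One capturing group, so `findall` returns just the captured substring from each match — 2 in all.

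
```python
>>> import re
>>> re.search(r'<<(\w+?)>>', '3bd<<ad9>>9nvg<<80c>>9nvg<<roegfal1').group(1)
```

'ad9'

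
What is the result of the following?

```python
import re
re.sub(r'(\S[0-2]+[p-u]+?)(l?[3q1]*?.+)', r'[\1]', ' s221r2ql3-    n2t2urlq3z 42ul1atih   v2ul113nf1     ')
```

The pattern matches a non-whitespace character, then one or more of a character in [0-2], then one or more of a character in [p-u] (lazy) (captured); then optionally a literal 'l', then zero or more of one of [3q1] (lazy), then one or more of any character (captured).
The replacement refers to a captured group, so each match is rewritten using its own captured text.

' [s221r]'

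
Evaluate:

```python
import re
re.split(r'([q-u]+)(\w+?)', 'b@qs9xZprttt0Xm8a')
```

A `+?`/`*?`/`{m,n}?` starts at its minimum and grows only as far as needed for what follows to match.
With a capturing group present, the delimiter's captured portion is kept in the result list.

['b@', 'qs', '9', 'xZp', 'rttt', '0', 'Xm8a']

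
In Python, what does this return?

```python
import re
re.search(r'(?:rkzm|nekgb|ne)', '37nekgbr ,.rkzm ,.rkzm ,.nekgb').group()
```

The regex engine tests alternatives in the order written; an earlier branch that matches wins even if a later one would match more.
The match spans [2:7] → 'nekgb'.

'nekgb'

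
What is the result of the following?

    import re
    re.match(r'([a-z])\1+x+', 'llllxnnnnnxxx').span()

(0, 5)

The backreference `\1` re-matches whatever the first group consumed, character for character.
With `match`, the pattern is implicitly anchored at the beginning.
The match spans [0:5] → 'llllx'.
Captured: group 1 = 'l'.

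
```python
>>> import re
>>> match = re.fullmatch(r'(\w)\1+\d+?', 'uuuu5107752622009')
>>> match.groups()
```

A backreference is literal: `\1` must see the identical characters the first group matched.
For `fullmatch`, every character of the input must be accounted for by the pattern.
The match spans [0:17] → 'uuuu5107752622009'.
Captured: group 1 = 'u'.

('u',)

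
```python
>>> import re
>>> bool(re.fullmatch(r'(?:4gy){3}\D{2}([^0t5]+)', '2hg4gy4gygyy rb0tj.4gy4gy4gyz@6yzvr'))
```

Pattern: the literal '4gy' repeated 3 times, then exactly 2 of a non-digit; then one or more of any character except [0t5] (captured).
For `fullmatch`, every character of the input must be accounted for by the pattern.
Here there's no way to consume every character, so the call returns None, and `bool(None)` is False.

False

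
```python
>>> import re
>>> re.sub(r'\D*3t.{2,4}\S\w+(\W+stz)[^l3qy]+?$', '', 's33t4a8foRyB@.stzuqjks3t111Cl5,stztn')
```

's33t4a8'

Pattern: zero or more of a non-digit, then the literal '3t', then 2 to 4 of any character; then a non-whitespace character, then one or more of a word character; then one or more of a non-word character, then the literal 'stz' (captured); then one or more of any character except [l3qy] (lazy); then anchored at the end.
Matches: at [7:36] → 'foRyB@.stzuqjks3t111Cl5,stztn'.
Every occurrence is swapped for ''.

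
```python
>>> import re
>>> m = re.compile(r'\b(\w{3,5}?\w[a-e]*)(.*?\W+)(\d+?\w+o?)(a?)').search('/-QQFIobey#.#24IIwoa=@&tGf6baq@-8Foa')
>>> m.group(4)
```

''

Pattern: a word boundary (`\b`, zero-width); then 3 to 5 of a word character (lazy), then a word character, then zero or more of a character in [a-e] (captured); then zero or more of any character (lazy), then one or more of a non-word character (captured); then one or more of a digit (lazy), then one or more of a word character, then optionally a literal 'o' (captured); then optionally a literal 'a' (captured).
`re.search` scans for the first position where the pattern succeeds.
The match spans [2:20] → 'QQFIobey#.#24IIwoa'.
Captured: group 1 = 'QQFI', group 2 = 'obey#.#', group 3 = '24IIwoa', group 4 = ''.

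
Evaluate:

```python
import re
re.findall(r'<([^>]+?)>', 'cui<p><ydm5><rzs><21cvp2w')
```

['p', 'ydm5', 'rzs']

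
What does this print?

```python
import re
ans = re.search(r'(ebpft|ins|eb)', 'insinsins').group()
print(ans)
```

ins

The match spans [0:3] → 'ins'.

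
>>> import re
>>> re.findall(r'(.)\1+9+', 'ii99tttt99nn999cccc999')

['i', 't', 'n', 'c']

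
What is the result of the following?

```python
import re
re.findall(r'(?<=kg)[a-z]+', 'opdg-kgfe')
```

['fe']

The positive lookaround only admits positions where the adjacent text matches; those characters stay outside the span.
Walking the string: at [7:9] → 'fe'.
`findall` yields the raw match text (1 of them) because the pattern has no groups.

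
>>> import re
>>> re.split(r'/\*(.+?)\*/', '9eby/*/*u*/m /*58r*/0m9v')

Lazy quantifiers expand one character at a time until the remainder of the pattern can match.
Because the pattern has a capturing group, `split` also inserts each captured text between the pieces.

['9eby', '/*u', 'm ', '58r', '0m9v']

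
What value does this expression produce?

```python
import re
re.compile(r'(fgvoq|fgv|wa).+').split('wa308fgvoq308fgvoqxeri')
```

['', 'wa', '']

Matches to split on: at [0:22] → 'wa308fgvoq308fgvoqxeri'.
`re.split` interleaves the captured-group text with the surrounding fragments.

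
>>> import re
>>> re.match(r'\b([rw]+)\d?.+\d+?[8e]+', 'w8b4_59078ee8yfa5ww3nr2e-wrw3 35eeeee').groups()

The pattern matches a word boundary (`\b`, zero-width); then one or more of one of [rw] (captured); then optionally a digit, then one or more of any character, then one or more of a digit (lazy); then one or more of one of [8e].
`re.match` won't scan ahead — the pattern has to work from the very first character.
The match spans [0:37] → 'w8b4_59078ee8yfa5ww3nr2e-wrw3 35eeeee'.
Captured: group 1 = 'w'.

('w',)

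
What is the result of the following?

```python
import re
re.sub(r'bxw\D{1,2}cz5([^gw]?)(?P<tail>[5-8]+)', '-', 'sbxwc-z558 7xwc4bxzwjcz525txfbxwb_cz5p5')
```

Pattern: the literal 'bxw', then 1 to 2 of a non-digit, then the literal 'cz5'; then optionally any character except [gw] (captured); then one or more of a character in [5-8] (captured as 'tail').
Matches: at [29:39] → 'bxwb_cz5p5'.
Every occurrence is swapped for '-'.

'sbxwc-z558 7xwc4bxzwjcz525txf-'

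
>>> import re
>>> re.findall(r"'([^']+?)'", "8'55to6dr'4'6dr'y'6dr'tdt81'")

Because there's exactly one group, `findall` drops the full match and keeps group 1 from each hit.

['55to6dr', '6dr', '6dr']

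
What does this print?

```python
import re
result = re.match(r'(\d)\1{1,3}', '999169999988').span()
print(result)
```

(0, 3)

`re.match` only tries the pattern at the start of the string.
The match spans [0:3] → '999'.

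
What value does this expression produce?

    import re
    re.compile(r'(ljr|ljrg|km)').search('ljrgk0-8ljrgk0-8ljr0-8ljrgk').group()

'ljr'

`|` is ordered: at each position the engine commits to the first alternative that works.
`re.search` scans for the first position where the pattern succeeds.
The match spans [0:3] → 'ljr'.
Captured: group 1 = 'ljr'.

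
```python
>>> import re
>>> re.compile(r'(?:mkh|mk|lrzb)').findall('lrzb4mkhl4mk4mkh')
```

['lrzb', 'mkh', 'mk', 'mkh']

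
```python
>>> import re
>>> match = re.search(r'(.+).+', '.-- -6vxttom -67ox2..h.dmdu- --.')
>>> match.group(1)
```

'.-- -6vxttom -67ox2..h.dmdu- --'

The match spans [0:32] → '.-- -6vxttom -67ox2..h.dmdu- --.'.
Captured: group 1 = '.-- -6vxttom -67ox2..h.dmdu- --'.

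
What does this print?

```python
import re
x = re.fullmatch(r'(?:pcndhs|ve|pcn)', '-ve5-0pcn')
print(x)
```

None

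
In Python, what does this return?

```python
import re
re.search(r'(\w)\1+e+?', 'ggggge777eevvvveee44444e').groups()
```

The backreference `\1` re-matches whatever the first group consumed, character for character.
Unlike `match`, `search` isn't anchored — it looks for the pattern anywhere in the string.
The match spans [0:6] → 'ggggge'.
Captured: group 1 = 'g'.

('g',)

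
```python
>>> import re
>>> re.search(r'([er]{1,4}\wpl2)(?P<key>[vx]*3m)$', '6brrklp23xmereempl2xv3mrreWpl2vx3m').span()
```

Pattern: 1 to 4 of one of [er], then a word character, then the literal 'pl2' (captured); then zero or more of one of [vx], then the literal '3m' (captured as 'key'); then anchored at the end.
The match spans [23:34] → 'rreWpl2vx3m'.

(23, 34)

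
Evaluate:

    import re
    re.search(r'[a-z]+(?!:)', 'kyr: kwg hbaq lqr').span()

The negative lookahead/lookbehind blocks any match where the forbidden context is present.
The match spans [0:2] → 'ky'.

(0, 2)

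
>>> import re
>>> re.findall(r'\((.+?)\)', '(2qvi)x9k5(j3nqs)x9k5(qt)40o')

['2qvi', 'j3nqs', 'qt']

Matches: at [0:6] match '(2qvi)', group 1 = '2qvi'; at [10:17] match '(j3nqs)', group 1 = 'j3nqs'; at [21:25] match '(qt)', group 1 = 'qt'.
One capturing group, so `findall` returns just the captured substring from each match — 3 in all.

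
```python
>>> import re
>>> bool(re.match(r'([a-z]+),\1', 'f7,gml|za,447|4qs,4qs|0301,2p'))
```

False

`re.match` won't scan ahead — the pattern has to work from the very first character.
Here position 0 doesn't satisfy it, so the call returns None, and `bool(None)` is False.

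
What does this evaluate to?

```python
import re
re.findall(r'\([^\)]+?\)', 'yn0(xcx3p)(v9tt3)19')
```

['(xcx3p)', '(v9tt3)']

Walking the string: at [3:10] → '(xcx3p)'; at [10:17] → '(v9tt3)'.
`findall` yields the raw match text (2 of them) because the pattern has no groups.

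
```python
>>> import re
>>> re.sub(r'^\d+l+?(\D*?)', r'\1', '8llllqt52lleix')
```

The pattern matches anchored at the start of the string; then one or more of a digit, then one or more of a literal 'l' (lazy); then zero or more of a non-digit (lazy) (captured).
Lazy quantifiers expand one character at a time until the remainder of the pattern can match.
Matches: at [0:2] → '8l'.
Each match is replaced using the text its own group 1 captured.

'lllqt52lleix'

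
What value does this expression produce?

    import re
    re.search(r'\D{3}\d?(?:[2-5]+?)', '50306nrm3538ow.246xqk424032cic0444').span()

(5, 10)

The `?` after the quantifier makes it lazy — it takes as little as possible before letting the rest of the pattern try.
The match spans [5:10] → 'nrm35'.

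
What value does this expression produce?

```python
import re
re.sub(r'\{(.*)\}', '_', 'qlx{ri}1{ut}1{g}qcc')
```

Matches: at [3:16] → '{ri}1{ut}1{g}'.
`sub` substitutes '_' at each match site.

'qlx_qcc'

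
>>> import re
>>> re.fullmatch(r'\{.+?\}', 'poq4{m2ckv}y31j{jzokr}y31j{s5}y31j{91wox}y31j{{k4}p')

`fullmatch` succeeds only if the pattern covers the string from start to end.
Here the pattern can't cover the whole string, so the call returns None.

None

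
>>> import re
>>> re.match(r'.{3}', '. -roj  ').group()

This matches exactly 3 of any character.
`re.match` won't scan ahead — the pattern has to work from the very first character.
The match spans [0:3] → '. -'.

'. -'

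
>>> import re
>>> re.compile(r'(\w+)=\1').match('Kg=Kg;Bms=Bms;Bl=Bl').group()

`\1` has to match the exact text group 1 already captured.
`re.match` only tries the pattern at the start of the string.
The match spans [0:5] → 'Kg=Kg'.
Captured: group 1 = 'Kg'.

'Kg=Kg'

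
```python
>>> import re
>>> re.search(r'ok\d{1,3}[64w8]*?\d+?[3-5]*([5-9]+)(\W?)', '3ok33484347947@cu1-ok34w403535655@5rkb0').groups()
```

This matches the literal 'ok', then 1 to 3 of a digit; then zero or more of one of [64w8] (lazy), then one or more of a digit (lazy), then zero or more of a character in [3-5]; then one or more of a character in [5-9] (captured); then optionally a non-word character (captured).
`re.search` scans for the first position where the pattern succeeds.
The match spans [1:12] → 'ok334843479'.
Captured: group 1 = '79', group 2 = ''.

('79', '')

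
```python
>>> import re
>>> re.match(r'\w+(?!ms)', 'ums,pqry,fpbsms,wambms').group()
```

'ums'

`re.match` only tries the pattern at the start of the string.
The match spans [0:3] → 'ums'.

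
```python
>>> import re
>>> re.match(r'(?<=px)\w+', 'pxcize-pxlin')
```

None

Lookahead/lookbehind check context without consuming it, so the matched span excludes the asserted characters.
`re.match` only tries the pattern at the start of the string.
Here the string doesn't start with a match, so the call returns None.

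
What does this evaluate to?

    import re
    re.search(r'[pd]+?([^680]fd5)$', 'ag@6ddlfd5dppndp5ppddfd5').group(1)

'dfd5'

The match spans [17:24] → 'ppddfd5'.
Captured: group 1 = 'dfd5'.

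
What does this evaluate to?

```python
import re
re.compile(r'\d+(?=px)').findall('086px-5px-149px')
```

['086', '5', '149']

Because the assertion is zero-width, the text it checks is not consumed and won't appear in the result.
Scanning left to right: at [0:3] → '086'; at [6:7] → '5'; at [10:13] → '149'.
`findall` yields the raw match text (3 of them) because the pattern has no groups.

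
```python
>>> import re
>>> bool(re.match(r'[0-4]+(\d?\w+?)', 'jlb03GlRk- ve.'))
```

Pattern: one or more of a character in [0-4]; then optionally a digit, then one or more of a word character (lazy) (captured).
With `match`, the pattern is implicitly anchored at the beginning.
Here the string doesn't start with a match, so the call returns None, and `bool(None)` is False.

False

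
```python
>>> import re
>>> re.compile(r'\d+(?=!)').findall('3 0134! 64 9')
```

['0134']

The lookaround is zero-width — it requires the adjacent text to match without consuming it, so the asserted text isn't part of the match.
No capturing groups, so `findall` returns the 1 full match string.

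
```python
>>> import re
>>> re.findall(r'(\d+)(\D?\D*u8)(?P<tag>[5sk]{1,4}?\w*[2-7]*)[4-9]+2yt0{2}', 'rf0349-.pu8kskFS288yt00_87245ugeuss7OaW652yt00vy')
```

[('0349', '-.pu8', 'kskFS288yt00_87245ugeuss7OaW6')]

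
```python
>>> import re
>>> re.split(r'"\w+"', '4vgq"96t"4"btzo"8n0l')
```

['4vgq', '4', '8n0l']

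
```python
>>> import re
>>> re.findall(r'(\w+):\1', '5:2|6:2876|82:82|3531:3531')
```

['82', '3531']

After group 1 captures some text, `\1` only succeeds where that same text appears again.
Walking the string: at [11:16] match '82:82', group 1 = '82'; at [17:26] match '3531:3531', group 1 = '3531'.
Because there's exactly one group, `findall` drops the full match and keeps group 1 from each hit.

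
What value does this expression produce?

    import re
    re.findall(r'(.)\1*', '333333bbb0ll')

A backreference is literal: `\1` must see the identical characters the first group matched.
With a single group, `findall` returns only what that group captured — 4 items.

['3', 'b', '0', 'l']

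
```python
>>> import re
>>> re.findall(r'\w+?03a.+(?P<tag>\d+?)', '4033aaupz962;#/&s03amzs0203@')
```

['3']

This matches one or more of a word character (lazy), then the literal '03a'; then one or more of any character; then one or more of a digit (lazy) (captured as 'tag').
`findall` collects group 1 from the one match (1 total).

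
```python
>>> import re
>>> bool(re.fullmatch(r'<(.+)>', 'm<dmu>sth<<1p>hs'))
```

False

For `fullmatch`, every character of the input must be accounted for by the pattern.
Here there's no way to consume every character, so the call returns None, and `bool(None)` is False.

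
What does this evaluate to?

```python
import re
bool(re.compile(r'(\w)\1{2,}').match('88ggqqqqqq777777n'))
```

With `match`, the pattern is implicitly anchored at the beginning.
Here the pattern fails at index 0, so the call returns None, and `bool(None)` is False.

False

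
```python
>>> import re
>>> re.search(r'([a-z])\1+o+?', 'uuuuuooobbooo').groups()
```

('u',)

A backreference is literal: `\1` must see the identical characters the first group matched.
`search` walks the string left to right and returns the first match it finds.
The match spans [0:6] → 'uuuuuo'.
Captured: group 1 = 'u'.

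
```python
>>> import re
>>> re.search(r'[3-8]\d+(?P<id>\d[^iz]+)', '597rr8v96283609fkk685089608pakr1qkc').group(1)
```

'7rr8v96283609fkk685089608pakr1qkc'

Pattern: a character in [3-8]; then one or more of a digit; then a digit, then one or more of any character except [iz] (captured as 'id').
`re.search` scans for the first position where the pattern succeeds.
The match spans [0:35] → '597rr8v96283609fkk685089608pakr1qkc'.
Captured: group 1 = '7rr8v96283609fkk685089608pakr1qkc'.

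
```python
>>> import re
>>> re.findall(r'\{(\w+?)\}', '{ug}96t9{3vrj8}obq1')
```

['ug', '3vrj8']

With a single group, `findall` returns only what that group captured — 2 items.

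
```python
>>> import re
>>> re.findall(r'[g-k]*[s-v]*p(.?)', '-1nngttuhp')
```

Pattern: zero or more of a character in [g-k], then zero or more of a character in [s-v], then the literal 'p'; then optionally any character (captured).
Walking the string: at [8:10] match 'hp', group 1 = ''.
Because there's exactly one group, `findall` drops the full match and keeps group 1 from the one hit.

['']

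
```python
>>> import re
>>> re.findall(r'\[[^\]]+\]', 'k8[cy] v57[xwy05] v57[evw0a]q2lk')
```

['[cy]', '[xwy05]', '[evw0a]']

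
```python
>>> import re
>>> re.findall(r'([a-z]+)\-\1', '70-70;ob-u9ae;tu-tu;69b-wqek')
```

['tu']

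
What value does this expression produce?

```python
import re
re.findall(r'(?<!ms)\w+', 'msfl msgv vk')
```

The negative lookahead/lookbehind blocks any match where the forbidden context is present.
Walking the string: at [0:4] → 'msfl'; at [5:9] → 'msgv'; at [10:12] → 'vk'.
With no groups in the pattern, `findall` gives back each whole match — 3 here.

['msfl', 'msgv', 'vk']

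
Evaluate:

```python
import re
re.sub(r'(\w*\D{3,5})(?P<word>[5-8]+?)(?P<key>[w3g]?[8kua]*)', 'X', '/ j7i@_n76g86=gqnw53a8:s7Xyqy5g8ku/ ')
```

'XXX:X/ '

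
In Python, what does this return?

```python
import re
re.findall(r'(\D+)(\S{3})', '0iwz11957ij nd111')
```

[('iwz', '119'), ('ij nd', '111')]

Pattern: one or more of a non-digit (captured); then exactly 3 of a non-whitespace character (captured).
Scanning left to right: at [1:7] match 'iwz119', groups = ('iwz', '119'); at [9:17] match 'ij nd111', groups = ('ij nd', '111').
With 2 capturing groups, `findall` returns a 2-tuple per match.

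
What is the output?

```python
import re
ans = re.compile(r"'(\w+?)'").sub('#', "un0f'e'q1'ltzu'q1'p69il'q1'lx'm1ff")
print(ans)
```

un0f#q1#q1#q1#m1ff

Matches: at [4:7] → "'e'"; at [9:15] → "'ltzu'"; at [17:24] → "'p69il'"; at [26:30] → "'lx'".
Every occurrence is swapped for '#'.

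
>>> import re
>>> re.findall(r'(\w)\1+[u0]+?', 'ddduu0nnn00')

['d', 'n']

A backreference is literal: `\1` must see the identical characters the first group matched.
Matches: at [0:4] match 'dddu', group 1 = 'd'; at [6:10] match 'nnn0', group 1 = 'n'.
`findall` collects group 1 from each match (2 total).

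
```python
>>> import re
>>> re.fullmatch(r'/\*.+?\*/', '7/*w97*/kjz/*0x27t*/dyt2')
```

`re.fullmatch` is like wrapping the pattern in `^…$` (in single-line mode).
Here the pattern can't cover the whole string, so the call returns None.

None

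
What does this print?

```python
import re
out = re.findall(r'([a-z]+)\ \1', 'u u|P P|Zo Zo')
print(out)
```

`\1` is not a pattern — it's the concrete string captured by group 1, re-applied verbatim.
Walking the string: at [0:3] match 'u u', group 1 = 'u'.
One capturing group, so `findall` returns just the captured substring from the one match — 1 in all.

['u']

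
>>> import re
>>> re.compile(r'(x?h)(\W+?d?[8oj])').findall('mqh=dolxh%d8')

Pattern: optionally a literal 'x', then a literal 'h' (captured); then one or more of a non-word character (lazy), then optionally the literal 'd', then one of [8oj] (captured).
With 2 capturing groups, `findall` returns a 2-tuple per match.

[('h', '=do'), ('xh', '%d8')]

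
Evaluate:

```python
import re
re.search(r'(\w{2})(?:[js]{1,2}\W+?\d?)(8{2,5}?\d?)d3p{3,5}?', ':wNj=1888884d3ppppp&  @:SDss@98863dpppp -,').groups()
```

Pattern: exactly 2 of a word character (captured); then 1 to 2 of one of [js], then one or more of a non-word character (lazy), then optionally a digit (non-capturing group); then 2 to 5 of a literal '8' (lazy), then optionally a digit (captured); then the literal 'd3', then 3 to 5 of the literal 'p' (lazy).
Because the quantifier is non-greedy, it stops expanding at the earliest point where the rest of the pattern can succeed.
`re.search` tries every starting position until one works.
The match spans [1:17] → 'wNj=1888884d3ppp'.
Captured: group 1 = 'wN', group 2 = '888884'.

('wN', '888884')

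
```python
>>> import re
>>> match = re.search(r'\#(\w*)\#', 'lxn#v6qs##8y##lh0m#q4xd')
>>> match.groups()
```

Unlike `match`, `search` isn't anchored — it looks for the pattern anywhere in the string.
The match spans [3:9] → '#v6qs#'.
Captured: group 1 = 'v6qs'.

('v6qs',)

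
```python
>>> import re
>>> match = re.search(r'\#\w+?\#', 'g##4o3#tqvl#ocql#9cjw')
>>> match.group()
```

'#4o3#'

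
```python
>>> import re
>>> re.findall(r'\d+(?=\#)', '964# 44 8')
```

['964']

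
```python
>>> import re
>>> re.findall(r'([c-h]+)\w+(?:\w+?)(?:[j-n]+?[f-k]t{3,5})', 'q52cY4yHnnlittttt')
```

['c']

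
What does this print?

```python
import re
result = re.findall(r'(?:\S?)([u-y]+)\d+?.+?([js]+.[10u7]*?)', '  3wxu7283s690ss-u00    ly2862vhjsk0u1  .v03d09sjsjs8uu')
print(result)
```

The `?` after the quantifier makes it lazy — it takes as little as possible before letting the rest of the pattern try.
`findall` packs the 2 group values into a tuple for every match.

[('wxu', 's6'), ('u', 'jsk'), ('u', 'sjsjs8')]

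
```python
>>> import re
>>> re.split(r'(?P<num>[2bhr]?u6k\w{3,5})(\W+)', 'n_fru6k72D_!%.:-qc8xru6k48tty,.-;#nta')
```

['n_f', 'ru6k72D_', '!%.:-', 'qc8x', 'ru6k48tty', ',.-;#', 'nta']

The pattern matches optionally one of [2bhr], then the literal 'u6k', then 3 to 5 of a word character (captured as 'num'); then one or more of a non-word character (captured).
Because the pattern has a capturing group, `split` also inserts each captured text between the pieces.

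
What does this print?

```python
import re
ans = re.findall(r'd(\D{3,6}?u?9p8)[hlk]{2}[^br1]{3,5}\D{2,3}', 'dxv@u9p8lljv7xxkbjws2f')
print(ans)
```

['xv@u9p8']

One capturing group, so `findall` returns just the captured substring from the one match — 1 in all.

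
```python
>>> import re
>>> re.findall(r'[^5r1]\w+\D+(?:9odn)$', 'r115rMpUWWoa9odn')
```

['MpUWWoa9odn']

`findall` yields the raw match text (1 of them) because the pattern has no groups.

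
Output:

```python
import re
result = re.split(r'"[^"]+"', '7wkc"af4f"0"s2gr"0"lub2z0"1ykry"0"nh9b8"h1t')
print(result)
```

['7wkc', '0', '0', '1ykry', 'nh9b8"h1t']

The string is cut at each match, leaving 5 pieces.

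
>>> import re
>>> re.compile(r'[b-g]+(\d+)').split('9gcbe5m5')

['9', '5', 'm5']

This matches one or more of a character in [b-g]; then one or more of a digit (captured).
Matches to split on: at [1:6] → 'gcbe5'.
`re.split` interleaves the captured-group text with the surrounding fragments.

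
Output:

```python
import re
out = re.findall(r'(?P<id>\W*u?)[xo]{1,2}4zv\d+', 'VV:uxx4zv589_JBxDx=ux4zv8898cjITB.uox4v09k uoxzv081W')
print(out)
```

The pattern matches zero or more of a non-word character, then optionally a literal 'u' (captured as 'id'); then 1 to 2 of one of [xo], then the literal '4zv', then one or more of a digit.
Matches: at [2:12] match ':uxx4zv589', group 1 = ':u'; at [18:28] match '=ux4zv8898', group 1 = '=u'.
`findall` collects group 1 from each match (2 total).

[':u', '=u']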